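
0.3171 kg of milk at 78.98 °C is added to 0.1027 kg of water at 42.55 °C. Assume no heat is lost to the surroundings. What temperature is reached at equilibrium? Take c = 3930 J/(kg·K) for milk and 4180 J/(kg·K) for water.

T_f ≈ 69.6 °C

T_f is the heat-capacity-weighted average of the initial temperatures:
T_f = (1246.2×78.98 + 429.29×42.55) / (1246.2 + 429.29)
    = 116691 / 1675.5 ≈ 69.65 °C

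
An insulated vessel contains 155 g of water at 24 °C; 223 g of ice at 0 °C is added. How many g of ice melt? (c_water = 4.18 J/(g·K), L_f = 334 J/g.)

m_melted ≈ 46.6 g

Heat available from the water dropping to 0 °C: 155×4.18×24 = 15550 J.
Melting all 223 g of ice would need 223×334 = 74482 J.
Since 15550 < 74482 J, not all the ice melts; equilibrium is at 0 °C.
Mass melted = 15550/334 ≈ 46.56 g.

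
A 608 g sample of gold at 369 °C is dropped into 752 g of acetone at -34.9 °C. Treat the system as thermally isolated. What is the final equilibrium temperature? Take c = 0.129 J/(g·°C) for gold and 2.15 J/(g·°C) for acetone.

T_f = Σ m_i c_i T_i / Σ m_i c_i:
T_f = (78.43·369 + 1616.8·(-34.9)) / (78.43 + 1616.8)
    = -27485 / 1695.2 ≈ -16.21 °C

T_f ≈ -16.2 °C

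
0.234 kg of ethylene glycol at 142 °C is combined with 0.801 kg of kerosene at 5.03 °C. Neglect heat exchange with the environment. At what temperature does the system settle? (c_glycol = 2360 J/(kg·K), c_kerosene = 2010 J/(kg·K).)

Conservation of energy gives ΣQ = 0:
0.234·2360·(T − 142) + 0.801·2010·(T − 5.03) = 0
(552.24 + 1610) T = 552.24·142 + 1610·5.03
T = 86516/2162.2 ≈ 40.01 °C

T_f ≈ 40.0 °C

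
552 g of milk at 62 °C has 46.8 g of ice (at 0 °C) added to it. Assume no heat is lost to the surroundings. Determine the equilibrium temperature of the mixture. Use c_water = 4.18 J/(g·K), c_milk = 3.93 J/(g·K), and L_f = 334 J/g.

Taking heat into each body as positive, Σ m c ΔT = 0:
fusion: m_ice L_f = 46.8×334 = 15631; warm the meltwater: 195.62 T; milk: 2169.4(T − 62)
2365 T = 134500 − 15631 = 118869
T ≈ 50.26 °C. Since T > 0 °C, the all-ice-melts assumption holds.

T_f ≈ 50.3 °C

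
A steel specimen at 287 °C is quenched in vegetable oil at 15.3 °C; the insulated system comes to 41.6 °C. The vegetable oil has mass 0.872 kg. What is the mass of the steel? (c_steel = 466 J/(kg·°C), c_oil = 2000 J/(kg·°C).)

Net heat exchanged in the isolated system is zero:
m·466·(41.6 − 287) + 0.872·2000·(41.6 − 15.3) = 0
-114356 m = -45867
m = -45867/-114356 ≈ 0.4011 kg

m ≈ 0.401 kg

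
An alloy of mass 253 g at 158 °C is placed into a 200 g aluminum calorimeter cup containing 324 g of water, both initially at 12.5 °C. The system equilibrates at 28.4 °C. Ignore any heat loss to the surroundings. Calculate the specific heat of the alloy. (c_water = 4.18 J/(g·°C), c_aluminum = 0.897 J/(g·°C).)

c ≈ 0.744 J/(g·°C)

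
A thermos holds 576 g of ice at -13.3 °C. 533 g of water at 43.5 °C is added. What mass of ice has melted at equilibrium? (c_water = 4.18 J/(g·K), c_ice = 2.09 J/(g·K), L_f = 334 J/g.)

m_melted ≈ 242 g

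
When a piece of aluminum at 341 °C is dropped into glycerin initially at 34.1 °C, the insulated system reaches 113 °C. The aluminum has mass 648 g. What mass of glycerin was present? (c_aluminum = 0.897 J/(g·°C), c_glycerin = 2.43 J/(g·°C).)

m ≈ 691 g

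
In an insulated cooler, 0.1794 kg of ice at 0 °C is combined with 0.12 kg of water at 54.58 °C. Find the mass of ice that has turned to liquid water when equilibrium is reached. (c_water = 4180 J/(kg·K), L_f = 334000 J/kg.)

m_melted ≈ 0.082 kg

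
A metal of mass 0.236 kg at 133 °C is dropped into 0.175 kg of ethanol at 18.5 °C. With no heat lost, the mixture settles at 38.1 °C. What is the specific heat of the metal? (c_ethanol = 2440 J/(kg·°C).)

c ≈ 374 J/(kg·°C)

Heat lost by the metal = heat gained by the ethanol:
0.236×c×(133 − 38.1) = 0.175×2440×(38.1 − 18.5)
22.4 c = 8369.2  ⇒  c ≈ 373.7 J/(kg·°C)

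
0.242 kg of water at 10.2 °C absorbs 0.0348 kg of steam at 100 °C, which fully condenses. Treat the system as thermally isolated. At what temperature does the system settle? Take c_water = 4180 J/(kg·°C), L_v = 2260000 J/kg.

Energy balance with sensible and latent terms:
latent heat released on condensation: 0.0348×2260000 = 78648
  condensate cools 100→T: 0.0348×4180×(T − 100) = 145.46(T − 100)
  original water: 1011.6(T − 10.2)
1157 T = 78648 + 14546 + 10318 = 103512
T ≈ 89.46 °C, under the boiling point, so the assumption holds.

T_f ≈ 89.5 °C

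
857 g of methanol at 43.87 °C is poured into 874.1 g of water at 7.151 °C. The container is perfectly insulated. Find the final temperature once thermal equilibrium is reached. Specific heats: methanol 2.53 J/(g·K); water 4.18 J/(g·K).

T_f ≈ 20.8 °C

Set heat shed by the hot body equal to heat absorbed by the cold body:
857·2.53·(43.87 − T) = 874.1·4.18·(T − 7.151)
2168.2(43.87 − T) = 3653.7(T − 7.151)
5821.9 T = 121247  ⇒  T ≈ 20.83 °C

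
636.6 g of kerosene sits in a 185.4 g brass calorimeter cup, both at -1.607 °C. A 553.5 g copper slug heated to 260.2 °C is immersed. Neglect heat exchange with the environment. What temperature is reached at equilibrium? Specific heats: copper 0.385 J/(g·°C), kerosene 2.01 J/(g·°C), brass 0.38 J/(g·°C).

T_f ≈ 34.1 °C

T_f = Σ m_i c_i T_i / Σ m_i c_i:
T_f = (213.1*260.2 + 1279.6*(-1.607) + 70.45*(-1.607)) / (213.1 + 1279.6 + 70.45)
    = 53278 / 1563.1 ≈ 34.08 °C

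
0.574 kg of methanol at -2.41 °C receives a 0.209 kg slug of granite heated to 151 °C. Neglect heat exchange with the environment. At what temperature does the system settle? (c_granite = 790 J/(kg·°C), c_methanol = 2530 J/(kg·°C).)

Heat lost by the granite equals heat gained by the methanol:
0.209·790·(151 − T) = 0.574·2530·(T − (-2.41))
165.11(151 − T) = 1452.2(T − (-2.41))
1617.3 T = 21432  ⇒  T ≈ 13.25 °C

T_f ≈ 13.3 °C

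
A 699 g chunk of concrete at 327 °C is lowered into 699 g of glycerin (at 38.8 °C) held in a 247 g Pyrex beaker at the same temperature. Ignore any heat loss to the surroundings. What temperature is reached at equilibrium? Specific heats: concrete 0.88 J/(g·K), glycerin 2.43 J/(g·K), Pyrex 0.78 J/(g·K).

T_f ≈ 109.5 °C

Setting the total heat transfer to zero:
699·0.88·(T − 327) + 699·2.43·(T − 38.8) + 247·0.78·(T − 38.8) = 0
615.12(T − 327) + 1698.6(T − 38.8) + 192.66(T − 38.8) = 0
(615.12 + 1698.6 + 192.66) T = 615.12·327 + 1698.6·38.8 + 192.66·38.8
T = 274524/2506.4 ≈ 109.53 °C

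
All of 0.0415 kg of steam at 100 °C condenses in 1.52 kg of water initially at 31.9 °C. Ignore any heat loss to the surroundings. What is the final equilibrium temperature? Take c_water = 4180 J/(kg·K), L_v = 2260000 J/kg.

T_f ≈ 48.1 °C

Taking heat into each body as positive, Σ m c ΔT = 0:
condense steam: −0.0415×2260000 = −93790; condensed water 100 °C→T: 173.47(T − 100); original water: 6353.6(T − 31.9)
6527.1 T = 93790 + 17347 + 202680 = 313817
T ≈ 48.08 °C (< 100 °C, so full condensation is consistent).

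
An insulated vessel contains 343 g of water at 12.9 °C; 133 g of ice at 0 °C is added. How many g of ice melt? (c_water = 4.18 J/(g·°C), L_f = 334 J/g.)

Water can give up m c ΔT = 343·4.18·12.9 = 18495 J before reaching 0 °C.
Fully melting the ice requires m_ice L_f = 133·334 = 44422 J.
That's not enough to melt it all — equilibrium is at 0 °C with ice remaining.
Mass melted = 18495/334 ≈ 55.37 g.

m_melted ≈ 55.4 g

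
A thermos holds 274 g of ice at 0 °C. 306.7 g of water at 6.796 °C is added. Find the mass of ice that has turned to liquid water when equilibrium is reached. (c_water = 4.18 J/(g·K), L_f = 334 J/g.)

Water can give up m c ΔT = 306.7·4.18·6.796 = 8712.5 J before reaching 0 °C.
Melting all 274 g of ice would need 274·334 = 91516 J.
Since 8712.5 < 91516 J, not all the ice melts; equilibrium is at 0 °C.
Mass melted = 8712.5/334 ≈ 26.09 g.

m_melted ≈ 26.1 g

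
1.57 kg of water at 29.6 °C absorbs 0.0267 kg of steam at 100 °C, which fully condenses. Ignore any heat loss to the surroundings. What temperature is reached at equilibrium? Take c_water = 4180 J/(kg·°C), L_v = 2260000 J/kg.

T_f ≈ 39.8 °C

Heat gained plus heat lost sum to zero:
latent heat released on condensation: 0.0267·2260000 = 60342
  condensate cools 100→T: 0.0267·4180·(T − 100) = 111.61(T − 100)
  original water: 6562.6(T − 29.6)
6674.2 T = 60342 + 11161 + 194253 = 265756
T ≈ 39.82 °C, under the boiling point, so the assumption holds.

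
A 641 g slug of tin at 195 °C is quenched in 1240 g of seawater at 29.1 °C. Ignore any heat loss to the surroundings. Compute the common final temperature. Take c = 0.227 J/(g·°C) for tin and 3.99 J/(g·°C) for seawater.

T_f = Σ m_i c_i T_i / Σ m_i c_i:
T_f = (145.51×195 + 4947.6×29.1) / (145.51 + 4947.6)
    = 172349 / 5093.1 ≈ 33.84 °C

T_f ≈ 33.8 °C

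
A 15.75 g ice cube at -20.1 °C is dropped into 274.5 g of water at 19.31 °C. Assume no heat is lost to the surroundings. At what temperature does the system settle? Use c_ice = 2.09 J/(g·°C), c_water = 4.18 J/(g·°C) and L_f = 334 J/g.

Energy balance with sensible and latent terms:
ice -20.1→0 °C: 15.75×2.09×20.1 = 661.64; fusion: m_ice L_f = 15.75×334 = 5260.5; warm the meltwater: 65.83 T; water cools: 274.5×4.18×(T − 19.31) = 1147.4(T − 19.31)
1213.2 T = 22156 − 5922.1 = 16234
T ≈ 13.38 °C (positive, so assuming full melt was valid).

T_f ≈ 13.4 °C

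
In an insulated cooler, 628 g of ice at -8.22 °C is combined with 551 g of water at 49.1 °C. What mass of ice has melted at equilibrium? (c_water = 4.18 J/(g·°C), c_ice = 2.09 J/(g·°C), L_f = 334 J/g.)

m_melted ≈ 306 g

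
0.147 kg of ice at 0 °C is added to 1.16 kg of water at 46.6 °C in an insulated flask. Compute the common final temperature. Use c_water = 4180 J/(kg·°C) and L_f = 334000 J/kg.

T_f ≈ 32.4 °C

Energy balance with sensible and latent terms:
fusion: m_ice L_f = 0.147·334000 = 49098
  warm the meltwater: 614.46 T
  water: 4848.8(T − 46.6)
5463.3 T = 225954 − 49098 = 176856
T ≈ 32.37 °C (positive, so assuming full melt was valid).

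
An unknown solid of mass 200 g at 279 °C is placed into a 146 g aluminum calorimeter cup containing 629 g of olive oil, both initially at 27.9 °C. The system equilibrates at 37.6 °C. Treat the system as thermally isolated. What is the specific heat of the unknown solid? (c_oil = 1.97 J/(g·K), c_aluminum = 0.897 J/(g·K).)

Let T be the final temperature. ΣQ_i = 0:
200×c×(37.6 − 279) + 629×1.97×(37.6 − 27.9) + 146×0.897×(37.6 − 27.9) = 0
-48280 c = -13290
c = -13290/-48280 ≈ 0.2753 J/(g·K)

c ≈ 0.275 J/(g·K)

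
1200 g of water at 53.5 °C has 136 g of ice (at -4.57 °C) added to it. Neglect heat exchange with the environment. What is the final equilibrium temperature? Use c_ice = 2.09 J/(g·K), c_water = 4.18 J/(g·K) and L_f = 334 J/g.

Heat gained plus heat lost sum to zero:
warm ice to 0 °C: 136×2.09×(0 − (-4.57)) = 1299; latent heat to melt: 136×334 = 45424; meltwater 0→T: 136×4.18×T = 568.48 T; water cools: 1200×4.18×(T − 53.5) = 5016(T − 53.5)
5584.5 T = 268356 − 46723 = 221633
T ≈ 39.69 °C — above 0 °C, consistent with complete melting.

T_f ≈ 39.7 °C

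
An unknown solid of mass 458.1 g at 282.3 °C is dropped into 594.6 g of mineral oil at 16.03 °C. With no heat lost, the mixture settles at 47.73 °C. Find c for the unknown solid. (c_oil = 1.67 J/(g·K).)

Taking heat into each body as positive, Σ m c ΔT = 0:
458.1·c·(47.73 − 282.3) + 594.6·1.67·(47.73 − 16.03) = 0
-107457 c = -31478
c = -31478/-107457 ≈ 0.2929 J/(g·K)

c ≈ 0.293 J/(g·K)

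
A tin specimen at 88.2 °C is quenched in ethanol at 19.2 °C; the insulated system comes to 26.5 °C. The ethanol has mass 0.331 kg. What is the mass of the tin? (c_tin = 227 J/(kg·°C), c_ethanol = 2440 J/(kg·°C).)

m ≈ 0.421 kg

Setting the total heat transfer to zero:
m×227×(26.5 − 88.2) + 0.331×2440×(26.5 − 19.2) = 0
-14006 m = -5895.8
m = -5895.8/-14006 ≈ 0.4209 kg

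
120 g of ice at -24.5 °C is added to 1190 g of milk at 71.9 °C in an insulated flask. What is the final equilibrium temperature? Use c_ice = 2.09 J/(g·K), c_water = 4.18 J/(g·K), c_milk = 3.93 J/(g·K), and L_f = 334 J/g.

T_f ≈ 56.0 °C

Energy conservation, ΣQ = 0:
ice -24.5→0 °C: 120×2.09×24.5 = 6144.6
  latent heat to melt: 120×334 = 40080
  warm the meltwater: 501.6 T
  milk cools: 1190×3.93×(T − 71.9) = 4676.7(T − 71.9)
5178.3 T = 336255 − 46225 = 290030
T ≈ 56.01 °C. Since T > 0 °C, the all-ice-melts assumption holds.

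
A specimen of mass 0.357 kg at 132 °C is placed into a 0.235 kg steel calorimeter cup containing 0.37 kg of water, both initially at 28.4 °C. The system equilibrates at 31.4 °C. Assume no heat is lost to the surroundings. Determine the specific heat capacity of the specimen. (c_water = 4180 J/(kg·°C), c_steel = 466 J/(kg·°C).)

c ≈ 138 J/(kg·°C)

Taking heat into each body as positive, Σ m c ΔT = 0:
0.357×c×(31.4 − 132) + 0.37×4180×(31.4 − 28.4) + 0.235×466×(31.4 − 28.4) = 0
-35.91 c = -4968.3
c = -4968.3/-35.91 ≈ 138.3 J/(kg·°C)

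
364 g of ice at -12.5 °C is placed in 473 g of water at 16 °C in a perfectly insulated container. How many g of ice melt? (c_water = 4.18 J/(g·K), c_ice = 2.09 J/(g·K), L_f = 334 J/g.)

Water can give up m c ΔT = 473·4.18·16 = 31634 J before reaching 0 °C.
Warming the ice to 0 °C takes 364·2.09·12.5 = 9509.5 J, leaving 22125 J for melting.
Fully melting the ice requires m_ice L_f = 364·334 = 121576 J.
That's not enough to melt it all — equilibrium is at 0 °C with ice remaining.
Mass melted = 22125/334 ≈ 66.24 g.

m_melted ≈ 66.2 g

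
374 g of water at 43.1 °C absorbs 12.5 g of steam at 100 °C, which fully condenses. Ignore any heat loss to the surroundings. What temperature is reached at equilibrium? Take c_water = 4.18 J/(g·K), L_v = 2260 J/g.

T_f ≈ 62.4 °C

Let T be the final temperature. ΣQ_i = 0:
steam→water at 100 °C releases m L_v = 12.5·2260 = 28250; condensate cools 100→T: 12.5·4.18·(T − 100) = 52.25(T − 100); water warms: 374·4.18·(T − 43.1) = 1563.3(T − 43.1)
1615.6 T = 28250 + 5225 + 67379 = 100854
T ≈ 62.43 °C (< 100 °C, so full condensation is consistent).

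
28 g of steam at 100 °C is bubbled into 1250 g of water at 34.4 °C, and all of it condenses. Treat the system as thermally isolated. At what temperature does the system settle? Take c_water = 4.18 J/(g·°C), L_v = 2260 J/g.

T_f ≈ 47.7 °C

Conservation of energy gives ΣQ = 0:
steam→water at 100 °C releases m L_v = 28×2260 = 63280
  condensate cools 100→T: 28×4.18×(T − 100) = 117.04(T − 100)
  original water: 5225(T − 34.4)
5342 T = 63280 + 11704 + 179740 = 254724
T ≈ 47.68 °C, under the boiling point, so the assumption holds.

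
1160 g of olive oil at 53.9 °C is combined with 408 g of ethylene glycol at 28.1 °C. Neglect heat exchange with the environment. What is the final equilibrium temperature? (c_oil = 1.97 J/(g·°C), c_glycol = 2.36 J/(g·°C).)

|Q_oil| = |Q_glycol|:
1160·1.97·(53.9 − T) = 408·2.36·(T − 28.1)
2285.2(53.9 − T) = 962.88(T − 28.1)
3248.1 T = 150229  ⇒  T ≈ 46.25 °C

T_f ≈ 46.3 °C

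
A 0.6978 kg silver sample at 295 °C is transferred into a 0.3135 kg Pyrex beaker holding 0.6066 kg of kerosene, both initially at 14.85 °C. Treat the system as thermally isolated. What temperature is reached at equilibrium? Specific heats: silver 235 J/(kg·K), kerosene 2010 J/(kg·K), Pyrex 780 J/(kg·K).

T_f ≈ 43.1 °C

Taking heat into each body as positive, Σ m c ΔT = 0:
0.6978*235*(T − 295) + 0.6066*2010*(T − 14.85) + 0.3135*780*(T − 14.85) = 0
163.98(T − 295) + 1219.3(T − 14.85) + 244.53(T − 14.85) = 0
1627.8 T = 70112
T ≈ 43.07 °C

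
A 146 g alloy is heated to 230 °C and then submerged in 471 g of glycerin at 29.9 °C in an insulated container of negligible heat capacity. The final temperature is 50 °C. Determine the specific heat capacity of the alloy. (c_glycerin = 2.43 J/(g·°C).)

Conservation of energy gives ΣQ = 0:
146×c×(50 − 230) + 471×2.43×(50 − 29.9) = 0
-26280 c = -23005
c = -23005/-26280 ≈ 0.8754 J/(g·°C)

c ≈ 0.875 J/(g·°C)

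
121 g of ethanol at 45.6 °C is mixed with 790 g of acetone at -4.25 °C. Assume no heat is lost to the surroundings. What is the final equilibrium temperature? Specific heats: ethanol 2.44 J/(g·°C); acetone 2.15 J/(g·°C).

T_f ≈ 3.1 °C

With ΣQ=0 the equilibrium temperature is the m·c-weighted mean:
T_f = (295.24×45.6 + 1698.5×(-4.25)) / (295.24 + 1698.5)
    = 6244.3 / 1993.7 ≈ 3.13 °C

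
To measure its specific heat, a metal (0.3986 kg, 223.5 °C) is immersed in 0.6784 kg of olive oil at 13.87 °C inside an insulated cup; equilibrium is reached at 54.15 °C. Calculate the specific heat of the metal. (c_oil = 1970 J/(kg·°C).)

c ≈ 797 J/(kg·°C)

Heat gained plus heat lost sum to zero:
0.3986×c×(54.15 − 223.5) + 0.6784×1970×(54.15 − 13.87) = 0
-67.5 c = -53832
c = -53832/-67.5 ≈ 797.5 J/(kg·°C)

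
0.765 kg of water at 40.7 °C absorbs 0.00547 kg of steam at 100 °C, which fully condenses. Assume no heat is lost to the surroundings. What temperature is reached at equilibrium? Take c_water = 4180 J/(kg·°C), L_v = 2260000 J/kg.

Net heat exchanged in the isolated system is zero:
steam→water at 100 °C releases m L_v = 0.00547·2260000 = 12362; condensed water 100 °C→T: 22.86(T − 100); water warms: 0.765·4180·(T − 40.7) = 3197.7(T − 40.7)
3220.6 T = 12362 + 2286.5 + 130146 = 144795
T ≈ 44.96 °C (< 100 °C, so full condensation is consistent).

T_f ≈ 45.0 °C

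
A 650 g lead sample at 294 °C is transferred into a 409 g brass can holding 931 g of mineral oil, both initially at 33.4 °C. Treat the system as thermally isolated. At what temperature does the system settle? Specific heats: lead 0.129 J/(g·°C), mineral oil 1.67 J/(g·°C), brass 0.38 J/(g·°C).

T_f ≈ 45.6 °C

Taking heat into each body as positive, Σ m c ΔT = 0:
650·0.129·(T − 294) + 931·1.67·(T − 33.4) + 409·0.38·(T − 33.4) = 0
(83.85 + 1554.8 + 155.42) T = 83.85·294 + 1554.8·33.4 + 155.42·33.4
T ≈ 45.58 °C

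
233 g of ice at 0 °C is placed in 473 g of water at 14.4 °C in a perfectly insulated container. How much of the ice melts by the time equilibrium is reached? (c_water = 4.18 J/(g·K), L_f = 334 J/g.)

m_melted ≈ 85.2 g

Heat available from the water dropping to 0 °C: 473·4.18·14.4 = 28471 J.
Fully melting the ice requires m_ice L_f = 233·334 = 77822 J.
28471 J < 77822 J, so only part of the ice melts and the system sits at 0 °C.
m_melted·334 = 28471  ⇒  m_melted ≈ 85.24 g.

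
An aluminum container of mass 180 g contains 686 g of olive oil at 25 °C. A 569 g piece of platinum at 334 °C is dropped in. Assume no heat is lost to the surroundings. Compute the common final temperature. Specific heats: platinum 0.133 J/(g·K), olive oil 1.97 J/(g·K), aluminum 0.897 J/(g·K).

T_f ≈ 39.7 °C

Net heat exchanged in the isolated system is zero:
569·0.133·(T − 334) + 686·1.97·(T − 25) + 180·0.897·(T − 25) = 0
75.68(T − 334) + 1351.4(T − 25) + 161.46(T − 25) = 0
1588.6 T = 63098
T = 63098 / 1588.6 = 39.7 °C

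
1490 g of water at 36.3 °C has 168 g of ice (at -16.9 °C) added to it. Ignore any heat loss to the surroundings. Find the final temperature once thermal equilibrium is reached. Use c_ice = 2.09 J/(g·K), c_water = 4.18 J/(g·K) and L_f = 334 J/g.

T_f ≈ 23.7 °C

Setting the total heat transfer to zero:
warm ice to 0 °C: 168·2.09·(0 − (-16.9)) = 5933.9
  latent heat to melt: 168·334 = 56112
  meltwater 0→T: 168·4.18·T = 702.24 T
  water cools: 1490·4.18·(T − 36.3) = 6228.2(T − 36.3)
6930.4 T = 226084 − 62046 = 164038
T ≈ 23.67 °C — above 0 °C, consistent with complete melting.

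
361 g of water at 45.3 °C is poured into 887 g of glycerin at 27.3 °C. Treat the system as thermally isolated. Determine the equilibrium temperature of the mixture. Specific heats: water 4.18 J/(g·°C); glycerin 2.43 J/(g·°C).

|Q_water| = |Q_glycerin|:
361·4.18·(45.3 − T) = 887·2.43·(T − 27.3)
1509(45.3 − T) = 2155.4(T − 27.3)
3664.4 T = 127199  ⇒  T ≈ 34.71 °C

T_f ≈ 34.7 °C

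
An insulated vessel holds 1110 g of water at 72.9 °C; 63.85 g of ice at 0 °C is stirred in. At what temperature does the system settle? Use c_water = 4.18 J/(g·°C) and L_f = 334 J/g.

T_f ≈ 64.6 °C

Heat gained plus heat lost sum to zero:
melt ice: 63.85·334 = 21326; warm the meltwater: 266.89 T; water cools: 1110·4.18·(T − 72.9) = 4639.8(T − 72.9)
4906.7 T = 338241 − 21326 = 316916
T ≈ 64.59 °C (positive, so assuming full melt was valid).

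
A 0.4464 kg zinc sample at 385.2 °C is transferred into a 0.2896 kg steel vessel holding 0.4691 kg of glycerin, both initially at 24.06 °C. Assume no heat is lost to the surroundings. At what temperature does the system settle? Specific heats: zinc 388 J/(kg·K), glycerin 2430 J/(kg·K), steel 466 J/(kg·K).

Let T be the final temperature. ΣQ_i = 0:
0.4464×388×(T − 385.2) + 0.4691×2430×(T − 24.06) + 0.2896×466×(T − 24.06) = 0
173.2(T − 385.2) + 1139.9(T − 24.06) + 134.95(T − 24.06) = 0
1448.1 T = 97391
T = 97391 / 1448.1 = 67.3 °C

T_f ≈ 67.3 °C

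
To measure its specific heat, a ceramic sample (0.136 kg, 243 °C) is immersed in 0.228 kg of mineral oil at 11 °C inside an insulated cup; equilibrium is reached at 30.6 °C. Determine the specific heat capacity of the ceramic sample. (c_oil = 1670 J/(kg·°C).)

c ≈ 258 J/(kg·°C)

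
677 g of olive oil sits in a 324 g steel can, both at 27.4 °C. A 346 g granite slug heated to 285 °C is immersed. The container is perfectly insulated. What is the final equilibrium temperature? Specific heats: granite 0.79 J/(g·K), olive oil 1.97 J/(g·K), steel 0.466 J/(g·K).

Heat gained plus heat lost sum to zero:
346×0.79×(T − 285) + 677×1.97×(T − 27.4) + 324×0.466×(T − 27.4) = 0
273.34(T − 285) + 1333.7(T − 27.4) + 150.98(T − 27.4) = 0
(273.34 + 1333.7 + 150.98) T = 273.34×285 + 1333.7×27.4 + 150.98×27.4
T ≈ 67.45 °C

T_f ≈ 67.5 °C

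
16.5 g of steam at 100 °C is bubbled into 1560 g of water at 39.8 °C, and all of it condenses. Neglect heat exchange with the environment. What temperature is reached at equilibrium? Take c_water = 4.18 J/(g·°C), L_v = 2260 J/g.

Net heat exchanged in the isolated system is zero:
steam→water at 100 °C releases m L_v = 16.5×2260 = 37290; condensed water 100 °C→T: 68.97(T − 100); original water: 6520.8(T − 39.8)
6589.8 T = 37290 + 6897 + 259528 = 303715
T ≈ 46.09 °C — below 100 °C, confirming all the steam condensed.

T_f ≈ 46.1 °C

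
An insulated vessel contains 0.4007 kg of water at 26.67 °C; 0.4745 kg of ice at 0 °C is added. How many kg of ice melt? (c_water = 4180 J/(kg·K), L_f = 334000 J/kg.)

m_melted ≈ 0.134 kg

Water can give up m c ΔT = 0.4007×4180×26.67 = 44670 J before reaching 0 °C.
To melt every bit of ice: 0.4745×334000 = 158483 J.
44670 J < 158483 J, so only part of the ice melts and the system sits at 0 °C.
Mass melted = 44670/334000 ≈ 0.1337 kg.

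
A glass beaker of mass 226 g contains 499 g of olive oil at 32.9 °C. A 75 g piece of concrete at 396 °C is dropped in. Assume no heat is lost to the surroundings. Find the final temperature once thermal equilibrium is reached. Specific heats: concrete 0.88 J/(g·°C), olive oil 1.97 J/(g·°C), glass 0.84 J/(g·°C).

T_f ≈ 52.2 °C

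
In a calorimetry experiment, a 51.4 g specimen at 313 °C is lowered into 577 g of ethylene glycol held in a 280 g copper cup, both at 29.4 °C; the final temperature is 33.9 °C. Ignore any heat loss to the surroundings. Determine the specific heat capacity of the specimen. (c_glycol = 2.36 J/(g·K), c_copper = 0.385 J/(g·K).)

Net heat exchanged in the isolated system is zero:
51.4×c×(33.9 − 313) + 577×2.36×(33.9 − 29.4) + 280×0.385×(33.9 − 29.4) = 0
-14346 c = -6612.8
c = -6612.8/-14346 ≈ 0.461 J/(g·K)

c ≈ 0.461 J/(g·K)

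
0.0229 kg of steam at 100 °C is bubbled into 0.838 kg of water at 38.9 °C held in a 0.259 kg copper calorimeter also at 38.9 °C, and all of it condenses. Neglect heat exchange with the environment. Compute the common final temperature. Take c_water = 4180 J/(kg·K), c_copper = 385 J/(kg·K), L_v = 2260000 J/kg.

T_f ≈ 54.5 °C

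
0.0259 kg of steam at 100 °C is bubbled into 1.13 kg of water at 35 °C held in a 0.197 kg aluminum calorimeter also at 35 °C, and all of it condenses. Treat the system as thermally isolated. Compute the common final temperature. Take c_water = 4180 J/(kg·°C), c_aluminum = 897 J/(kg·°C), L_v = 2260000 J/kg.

T_f ≈ 48.1 °C

Let T be the final temperature. ΣQ_i = 0:
condense steam: −0.0259·2260000 = −58534
  condensed water 100 °C→T: 108.26(T − 100)
  water warms: 1.13·4180·(T − 35) = 4723.4(T − 35)
  cup: 176.71(T − 35)
5008.4 T = 58534 + 10826 + 171504 = 240864
T ≈ 48.09 °C, under the boiling point, so the assumption holds.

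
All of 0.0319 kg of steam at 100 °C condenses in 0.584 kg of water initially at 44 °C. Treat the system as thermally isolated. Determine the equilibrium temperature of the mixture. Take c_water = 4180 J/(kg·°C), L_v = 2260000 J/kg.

T_f ≈ 74.9 °C

Setting the total heat transfer to zero:
condense steam: −0.0319·2260000 = −72094
  condensate cools 100→T: 0.0319·4180·(T − 100) = 133.34(T − 100)
  water warms: 0.584·4180·(T − 44) = 2441.1(T − 44)
2574.5 T = 72094 + 13334 + 107409 = 192837
T ≈ 74.90 °C — below 100 °C, confirming all the steam condensed.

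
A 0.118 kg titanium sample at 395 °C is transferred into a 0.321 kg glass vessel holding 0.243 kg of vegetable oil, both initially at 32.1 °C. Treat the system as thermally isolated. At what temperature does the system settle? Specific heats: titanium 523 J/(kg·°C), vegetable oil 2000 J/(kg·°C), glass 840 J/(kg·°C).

T_f is the heat-capacity-weighted average of the initial temperatures:
T_f = (61.71×395 + 486×32.1 + 269.64×32.1) / (61.71 + 486 + 269.64)
    = 48633 / 817.35 ≈ 59.50 °C

T_f ≈ 59.5 °C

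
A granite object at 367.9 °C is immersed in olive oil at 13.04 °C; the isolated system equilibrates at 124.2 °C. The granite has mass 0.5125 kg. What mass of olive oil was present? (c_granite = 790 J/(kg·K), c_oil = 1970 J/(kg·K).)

m ≈ 0.451 kg

Heat lost by the granite = heat gained by the oil:
0.5125·790·(367.9 − 124.2) = m·1970·(124.2 − 13.04)
218985 m = 98668  ⇒  m ≈ 0.4506 kg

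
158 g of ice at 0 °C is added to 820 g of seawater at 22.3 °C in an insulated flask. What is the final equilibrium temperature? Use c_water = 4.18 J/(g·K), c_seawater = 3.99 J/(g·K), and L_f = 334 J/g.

T_f ≈ 5.1 °C

Taking heat into each body as positive, Σ m c ΔT = 0:
melt ice: 158×334 = 52772
  warm the meltwater: 660.44 T
  seawater: 3271.8(T − 22.3)
3932.2 T = 72961 − 52772 = 20189
T ≈ 5.13 °C. Since T > 0 °C, the all-ice-melts assumption holds.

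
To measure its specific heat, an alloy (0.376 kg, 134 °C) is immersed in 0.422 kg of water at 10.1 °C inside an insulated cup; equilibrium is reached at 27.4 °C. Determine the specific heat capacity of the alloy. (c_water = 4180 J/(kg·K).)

c ≈ 761 J/(kg·K)

Setting the total heat transfer to zero:
0.376×c×(27.4 − 134) + 0.422×4180×(27.4 − 10.1) = 0
-40.08 c = -30517
c = -30517/-40.08 ≈ 761.4 J/(kg·K)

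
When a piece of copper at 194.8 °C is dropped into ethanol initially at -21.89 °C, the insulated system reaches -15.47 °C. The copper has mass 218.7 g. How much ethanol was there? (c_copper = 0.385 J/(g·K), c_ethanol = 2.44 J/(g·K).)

Energy conservation, ΣQ = 0:
218.7·0.385·(-15.47 − 194.8) + m·2.44·(-15.47 − (-21.89)) = 0
15.66 m = 17705
m = 17705/15.66 ≈ 1130 g

m ≈ 1130 g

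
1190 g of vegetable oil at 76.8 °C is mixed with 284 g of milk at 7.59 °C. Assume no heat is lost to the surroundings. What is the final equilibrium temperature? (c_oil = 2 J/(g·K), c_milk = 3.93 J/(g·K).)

T_f ≈ 54.7 °C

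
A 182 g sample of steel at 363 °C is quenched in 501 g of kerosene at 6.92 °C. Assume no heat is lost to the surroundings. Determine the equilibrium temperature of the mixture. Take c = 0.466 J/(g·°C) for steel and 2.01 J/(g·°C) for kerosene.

T_f ≈ 34.6 °C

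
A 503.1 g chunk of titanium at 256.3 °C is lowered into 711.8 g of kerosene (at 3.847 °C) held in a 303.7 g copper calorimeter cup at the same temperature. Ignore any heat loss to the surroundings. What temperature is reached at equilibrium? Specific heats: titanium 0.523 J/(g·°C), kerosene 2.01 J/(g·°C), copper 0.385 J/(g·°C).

T_f ≈ 40.5 °C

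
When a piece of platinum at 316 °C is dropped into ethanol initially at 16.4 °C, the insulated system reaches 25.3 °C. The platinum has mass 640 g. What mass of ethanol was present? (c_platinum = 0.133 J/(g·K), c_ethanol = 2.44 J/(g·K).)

Energy conservation, ΣQ = 0:
640·0.133·(25.3 − 316) + m·2.44·(25.3 − 16.4) = 0
21.72 m = 24744
m = 24744/21.72 ≈ 1139 g

m ≈ 1140 g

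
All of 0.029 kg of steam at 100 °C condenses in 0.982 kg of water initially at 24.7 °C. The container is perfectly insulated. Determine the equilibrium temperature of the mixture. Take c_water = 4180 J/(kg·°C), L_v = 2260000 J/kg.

T_f ≈ 42.4 °C

Heat gained plus heat lost sum to zero:
latent heat released on condensation: 0.029×2260000 = 65540; condensate cools 100→T: 0.029×4180×(T − 100) = 121.22(T − 100); water warms: 0.982×4180×(T − 24.7) = 4104.8(T − 24.7)
4226 T = 65540 + 12122 + 101388 = 179050
T ≈ 42.37 °C (< 100 °C, so full condensation is consistent).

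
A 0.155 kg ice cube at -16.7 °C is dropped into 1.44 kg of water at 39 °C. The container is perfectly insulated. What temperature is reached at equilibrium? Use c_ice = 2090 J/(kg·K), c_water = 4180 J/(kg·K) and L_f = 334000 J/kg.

T_f ≈ 26.6 °C

Energy conservation, ΣQ = 0:
ice -16.7→0 °C: 0.155·2090·16.7 = 5410; latent heat to melt: 0.155·334000 = 51770; warm the meltwater: 647.9 T; water: 6019.2(T − 39)
6667.1 T = 234749 − 57180 = 177569
T ≈ 26.63 °C (positive, so assuming full melt was valid).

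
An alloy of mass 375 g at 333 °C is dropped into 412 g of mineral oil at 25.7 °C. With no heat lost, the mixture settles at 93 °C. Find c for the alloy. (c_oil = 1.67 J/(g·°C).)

m_s c (T_s − T_f) = m_oil c_oil (T_f − T_0):
375·c·(333 − 93) = 412·1.67·(93 − 25.7)
90000 c = 46305  ⇒  c ≈ 0.5145 J/(g·°C)

c ≈ 0.515 J/(g·°C)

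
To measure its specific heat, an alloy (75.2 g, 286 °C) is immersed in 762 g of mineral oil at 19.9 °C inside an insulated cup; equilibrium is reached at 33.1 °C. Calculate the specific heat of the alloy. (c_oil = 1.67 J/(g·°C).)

c ≈ 0.883 J/(g·°C)

Setting the total heat transfer to zero:
75.2·c·(33.1 − 286) + 762·1.67·(33.1 − 19.9) = 0
-19018 c = -16798
c = -16798/-19018 ≈ 0.8832 J/(g·°C)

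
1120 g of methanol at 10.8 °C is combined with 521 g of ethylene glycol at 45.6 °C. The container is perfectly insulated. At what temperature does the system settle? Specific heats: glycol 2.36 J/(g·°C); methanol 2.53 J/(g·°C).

T_f ≈ 21.3 °C

Energy conservation, ΣQ = 0:
521×2.36×(T − 45.6) + 1120×2.53×(T − 10.8) = 0
4063.2 T = 86671
T = 86671 / 4063.2 = 21.3 °C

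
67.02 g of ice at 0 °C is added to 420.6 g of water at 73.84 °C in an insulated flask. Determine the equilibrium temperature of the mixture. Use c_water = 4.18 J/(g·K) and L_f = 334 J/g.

T_f ≈ 52.7 °C

Heat gained plus heat lost sum to zero:
latent heat to melt: 67.02×334 = 22385; warm the meltwater: 280.14 T; water: 1758.1(T − 73.84)
2038.3 T = 129819 − 22385 = 107434
T ≈ 52.71 °C. Since T > 0 °C, the all-ice-melts assumption holds.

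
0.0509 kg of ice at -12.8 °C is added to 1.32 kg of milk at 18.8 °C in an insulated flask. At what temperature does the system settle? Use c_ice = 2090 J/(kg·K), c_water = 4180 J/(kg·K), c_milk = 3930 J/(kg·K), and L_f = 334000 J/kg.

Conservation of energy gives ΣQ = 0:
ice -12.8→0 °C: 0.0509·2090·12.8 = 1361.7; latent heat to melt: 0.0509·334000 = 17001; meltwater 0→T: 0.0509·4180·T = 212.76 T; milk cools: 1.32·3930·(T − 18.8) = 5187.6(T − 18.8)
5400.4 T = 97527 − 18362 = 79165
T ≈ 14.66 °C (positive, so assuming full melt was valid).

T_f ≈ 14.7 °C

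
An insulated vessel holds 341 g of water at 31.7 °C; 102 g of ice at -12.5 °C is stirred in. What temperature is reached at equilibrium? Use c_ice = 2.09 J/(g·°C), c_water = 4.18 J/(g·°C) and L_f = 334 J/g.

Setting the total heat transfer to zero:
ice -12.5→0 °C: 102·2.09·12.5 = 2664.7; melt ice: 102·334 = 34068; meltwater 0→T: 102·4.18·T = 426.36 T; water cools: 341·4.18·(T − 31.7) = 1425.4(T − 31.7)
1851.7 T = 45185 − 36733 = 8451.8
T ≈ 4.56 °C — above 0 °C, consistent with complete melting.

T_f ≈ 4.6 °C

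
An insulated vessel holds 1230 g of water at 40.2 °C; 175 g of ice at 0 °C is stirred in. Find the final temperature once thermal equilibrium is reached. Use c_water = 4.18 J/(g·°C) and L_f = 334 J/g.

T_f ≈ 25.2 °C

Taking heat into each body as positive, Σ m c ΔT = 0:
fusion: m_ice L_f = 175×334 = 58450; warm the meltwater: 731.5 T; water: 5141.4(T − 40.2)
5872.9 T = 206684 − 58450 = 148234
T ≈ 25.24 °C — above 0 °C, consistent with complete melting.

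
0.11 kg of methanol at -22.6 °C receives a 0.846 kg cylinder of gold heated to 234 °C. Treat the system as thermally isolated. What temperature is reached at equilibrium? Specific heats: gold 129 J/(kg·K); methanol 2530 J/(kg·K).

T_f ≈ 49.7 °C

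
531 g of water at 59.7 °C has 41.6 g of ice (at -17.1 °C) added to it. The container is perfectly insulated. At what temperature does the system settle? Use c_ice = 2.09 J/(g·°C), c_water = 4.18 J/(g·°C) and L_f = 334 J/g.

T_f ≈ 48.9 °C

Taking heat into each body as positive, Σ m c ΔT = 0:
ice -17.1→0 °C: 41.6·2.09·17.1 = 1486.7; latent heat to melt: 41.6·334 = 13894; warm the meltwater: 173.89 T; water: 2219.6(T − 59.7)
2393.5 T = 132509 − 15381 = 117128
T ≈ 48.94 °C — above 0 °C, consistent with complete melting.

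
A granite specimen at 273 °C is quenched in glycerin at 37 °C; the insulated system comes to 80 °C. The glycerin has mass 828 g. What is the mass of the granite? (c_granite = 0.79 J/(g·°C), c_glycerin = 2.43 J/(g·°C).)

m ≈ 567 g

Heat lost by the granite = heat gained by the glycerin:
m·0.79·(273 − 80) = 828·2.43·(80 − 37)
152.47 m = 86518  ⇒  m ≈ 567.4 g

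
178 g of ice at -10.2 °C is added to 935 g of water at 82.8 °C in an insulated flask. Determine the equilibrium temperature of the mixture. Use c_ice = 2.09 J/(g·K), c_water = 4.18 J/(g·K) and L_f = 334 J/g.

Let T be the final temperature. ΣQ_i = 0:
ice -10.2→0 °C: 178·2.09·10.2 = 3794.6; latent heat to melt: 178·334 = 59452; warm the meltwater: 744.04 T; water cools: 935·4.18·(T − 82.8) = 3908.3(T − 82.8)
4652.3 T = 323607 − 63247 = 260361
T ≈ 55.96 °C. Since T > 0 °C, the all-ice-melts assumption holds.

T_f ≈ 56.0 °C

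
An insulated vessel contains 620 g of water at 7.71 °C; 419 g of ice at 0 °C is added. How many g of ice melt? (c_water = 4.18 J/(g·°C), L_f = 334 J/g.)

m_melted ≈ 59.8 g

Water can give up m c ΔT = 620·4.18·7.71 = 19981 J before reaching 0 °C.
Melting all 419 g of ice would need 419·334 = 139946 J.
19981 J < 139946 J, so only part of the ice melts and the system sits at 0 °C.
m_melted·334 = 19981  ⇒  m_melted ≈ 59.82 g.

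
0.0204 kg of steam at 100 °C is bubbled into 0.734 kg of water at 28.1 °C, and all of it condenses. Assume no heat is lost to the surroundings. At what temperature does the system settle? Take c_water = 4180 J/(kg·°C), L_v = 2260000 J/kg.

T_f ≈ 44.7 °C

Let T be the final temperature. ΣQ_i = 0:
latent heat released on condensation: 0.0204·2260000 = 46104; condensate cools 100→T: 0.0204·4180·(T − 100) = 85.27(T − 100); original water: 3068.1(T − 28.1)
3153.4 T = 46104 + 8527.2 + 86214 = 140845
T ≈ 44.66 °C (< 100 °C, so full condensation is consistent).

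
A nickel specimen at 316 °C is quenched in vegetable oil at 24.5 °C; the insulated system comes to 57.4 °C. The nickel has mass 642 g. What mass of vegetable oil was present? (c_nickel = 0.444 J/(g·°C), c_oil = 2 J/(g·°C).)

|Q_nickel| = |Q_oil|:
642×0.444×(316 − 57.4) = m×2×(57.4 − 24.5)
65.8 m = 73713  ⇒  m ≈ 1120 g

m ≈ 1120 g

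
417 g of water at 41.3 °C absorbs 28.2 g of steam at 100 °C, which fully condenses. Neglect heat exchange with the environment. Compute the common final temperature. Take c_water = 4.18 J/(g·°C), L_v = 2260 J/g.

Setting the total heat transfer to zero:
condense steam: −28.2·2260 = −63732
  condensed water 100 °C→T: 117.88(T − 100)
  water warms: 417·4.18·(T − 41.3) = 1743.1(T − 41.3)
1860.9 T = 63732 + 11788 + 71988 = 147508
T ≈ 79.27 °C, under the boiling point, so the assumption holds.

T_f ≈ 79.3 °C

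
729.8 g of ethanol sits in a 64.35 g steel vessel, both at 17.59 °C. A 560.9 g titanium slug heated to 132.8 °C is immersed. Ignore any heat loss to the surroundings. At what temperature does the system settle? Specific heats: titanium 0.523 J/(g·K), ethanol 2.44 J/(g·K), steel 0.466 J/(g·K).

T_f ≈ 33.7 °C

Let T be the final temperature. ΣQ_i = 0:
560.9*0.523*(T − 132.8) + 729.8*2.44*(T − 17.59) + 64.35*0.466*(T − 17.59) = 0
293.35(T − 132.8) + 1780.7(T − 17.59) + 29.99(T − 17.59) = 0
(293.35 + 1780.7 + 29.99) T = 293.35*132.8 + 1780.7*17.59 + 29.99*17.59
T = 70807/2104 ≈ 33.65 °C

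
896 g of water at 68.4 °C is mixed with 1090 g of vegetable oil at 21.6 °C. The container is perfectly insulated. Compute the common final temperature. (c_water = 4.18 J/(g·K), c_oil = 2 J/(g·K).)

Conservation of energy gives ΣQ = 0:
896×4.18×(T − 68.4) + 1090×2×(T − 21.6) = 0
(3745.3 + 2180) T = 3745.3×68.4 + 2180×21.6
T ≈ 51.18 °C

T_f ≈ 51.2 °C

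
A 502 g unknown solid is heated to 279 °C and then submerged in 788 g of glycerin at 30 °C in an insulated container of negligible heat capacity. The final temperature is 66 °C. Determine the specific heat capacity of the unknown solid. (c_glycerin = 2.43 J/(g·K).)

c ≈ 0.645 J/(g·K)

Heat lost by the unknown solid = heat gained by the glycerin:
502×c×(279 − 66) = 788×2.43×(66 − 30)
106926 c = 68934  ⇒  c ≈ 0.6447 J/(g·K)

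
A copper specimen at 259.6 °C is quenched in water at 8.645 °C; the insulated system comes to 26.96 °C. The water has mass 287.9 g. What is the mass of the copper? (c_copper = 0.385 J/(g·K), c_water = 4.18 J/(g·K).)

Heat gained plus heat lost sum to zero:
m·0.385·(26.96 − 259.6) + 287.9·4.18·(26.96 − 8.645) = 0
-89.57 m = -22041
m = -22041/-89.57 ≈ 246.1 g

m ≈ 246 g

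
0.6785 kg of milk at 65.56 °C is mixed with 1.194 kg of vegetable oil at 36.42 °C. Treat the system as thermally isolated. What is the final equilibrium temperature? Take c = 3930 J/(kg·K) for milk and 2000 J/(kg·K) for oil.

With ΣQ=0 the equilibrium temperature is the m·c-weighted mean:
T_f = (2666.5×65.56 + 2388×36.42) / (2666.5 + 2388)
    = 261787 / 5054.5 ≈ 51.79 °C

T_f ≈ 51.8 °C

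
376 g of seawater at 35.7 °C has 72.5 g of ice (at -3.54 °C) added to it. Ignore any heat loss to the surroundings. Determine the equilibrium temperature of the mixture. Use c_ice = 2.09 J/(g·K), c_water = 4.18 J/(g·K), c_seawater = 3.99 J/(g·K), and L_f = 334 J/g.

T_f ≈ 16.0 °C

Let T be the final temperature. ΣQ_i = 0:
warm ice to 0 °C: 72.5·2.09·(0 − (-3.54)) = 536.4; latent heat to melt: 72.5·334 = 24215; meltwater 0→T: 72.5·4.18·T = 303.05 T; seawater: 1500.2(T − 35.7)
1803.3 T = 53559 − 24751 = 28807
T ≈ 15.97 °C. Since T > 0 °C, the all-ice-melts assumption holds.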